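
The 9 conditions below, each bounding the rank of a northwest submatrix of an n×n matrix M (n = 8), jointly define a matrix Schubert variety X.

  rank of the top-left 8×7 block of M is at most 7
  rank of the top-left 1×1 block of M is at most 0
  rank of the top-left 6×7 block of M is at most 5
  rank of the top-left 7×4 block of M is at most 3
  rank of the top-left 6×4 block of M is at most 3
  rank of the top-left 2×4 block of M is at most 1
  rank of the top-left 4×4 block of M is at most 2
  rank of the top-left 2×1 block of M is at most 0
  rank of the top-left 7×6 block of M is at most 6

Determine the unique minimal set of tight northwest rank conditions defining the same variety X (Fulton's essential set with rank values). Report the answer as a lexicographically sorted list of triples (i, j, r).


Rank table r_w(8×8) implied by the 9 constraints:

  0 1 1 1 1 1 1 1
  0 1 1 1 2 2 2 2
  1 2 2 2 3 3 3 3
  1 2 2 2 3 4 4 4
  1 2 3 3 4 5 5 5
  1 2 3 3 4 5 5 6
  1 2 3 3 4 5 6 7
  1 2 3 4 5 6 7 8

so w = (2, 5, 1, 6, 3, 8, 7, 4).

ℓ(w)=9; the 5 essential cells (i,j,r):

[(2, 1, 0), (2, 4, 1), (4, 4, 2), (6, 7, 5), (7, 4, 3)]


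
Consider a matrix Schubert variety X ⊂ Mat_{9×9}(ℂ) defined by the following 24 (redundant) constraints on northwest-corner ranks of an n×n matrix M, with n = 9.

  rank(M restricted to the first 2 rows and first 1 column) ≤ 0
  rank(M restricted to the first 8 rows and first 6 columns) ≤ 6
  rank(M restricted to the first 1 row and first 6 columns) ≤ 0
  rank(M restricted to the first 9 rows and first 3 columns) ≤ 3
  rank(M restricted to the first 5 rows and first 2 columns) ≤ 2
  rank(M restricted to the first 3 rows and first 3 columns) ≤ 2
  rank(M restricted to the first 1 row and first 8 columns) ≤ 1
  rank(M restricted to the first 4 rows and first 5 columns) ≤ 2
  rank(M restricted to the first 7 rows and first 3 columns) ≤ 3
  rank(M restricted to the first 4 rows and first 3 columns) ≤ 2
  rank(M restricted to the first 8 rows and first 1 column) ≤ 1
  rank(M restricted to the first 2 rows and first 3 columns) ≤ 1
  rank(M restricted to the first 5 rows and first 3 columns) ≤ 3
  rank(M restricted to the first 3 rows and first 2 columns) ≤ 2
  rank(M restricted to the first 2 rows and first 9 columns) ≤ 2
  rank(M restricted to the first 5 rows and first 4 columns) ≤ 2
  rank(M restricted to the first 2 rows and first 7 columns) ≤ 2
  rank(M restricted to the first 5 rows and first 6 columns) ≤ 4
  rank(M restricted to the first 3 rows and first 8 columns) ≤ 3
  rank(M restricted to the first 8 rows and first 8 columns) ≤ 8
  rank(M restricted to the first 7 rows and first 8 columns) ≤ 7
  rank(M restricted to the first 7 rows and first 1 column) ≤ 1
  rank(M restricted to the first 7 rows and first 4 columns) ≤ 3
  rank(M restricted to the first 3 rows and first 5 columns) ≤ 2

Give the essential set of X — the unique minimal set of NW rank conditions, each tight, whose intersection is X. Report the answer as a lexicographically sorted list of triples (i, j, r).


Reconstructing r_w from the 24 given conditions:

  row 1: 0, 0, 0, 0, 0, 0, 1, 1, 1
  row 2: 0, 1, 1, 1, 1, 1, 2, 2, 2
  row 3: 1, 2, 2, 2, 2, 2, 3, 3, 3
  row 4: 1, 2, 2, 2, 2, 3, 4, 4, 4
  row 5: 1, 2, 2, 2, 3, 4, 5, 5, 5
  row 6: 1, 2, 3, 3, 4, 5, 6, 6, 6
  row 7: 1, 2, 3, 3, 4, 5, 6, 7, 7
  row 8: 1, 2, 3, 4, 5, 6, 7, 8, 8
  row 9: 1, 2, 3, 4, 5, 6, 7, 8, 9

giving w = (7, 2, 1, 6, 5, 3, 8, 4, 9) via Δ²R.

Rothe diagram D(w) (13 cells), 5 SE-corners (essential conditions):

[(1, 6, 0), (2, 1, 0), (4, 5, 2), (5, 4, 2), (7, 4, 3)]


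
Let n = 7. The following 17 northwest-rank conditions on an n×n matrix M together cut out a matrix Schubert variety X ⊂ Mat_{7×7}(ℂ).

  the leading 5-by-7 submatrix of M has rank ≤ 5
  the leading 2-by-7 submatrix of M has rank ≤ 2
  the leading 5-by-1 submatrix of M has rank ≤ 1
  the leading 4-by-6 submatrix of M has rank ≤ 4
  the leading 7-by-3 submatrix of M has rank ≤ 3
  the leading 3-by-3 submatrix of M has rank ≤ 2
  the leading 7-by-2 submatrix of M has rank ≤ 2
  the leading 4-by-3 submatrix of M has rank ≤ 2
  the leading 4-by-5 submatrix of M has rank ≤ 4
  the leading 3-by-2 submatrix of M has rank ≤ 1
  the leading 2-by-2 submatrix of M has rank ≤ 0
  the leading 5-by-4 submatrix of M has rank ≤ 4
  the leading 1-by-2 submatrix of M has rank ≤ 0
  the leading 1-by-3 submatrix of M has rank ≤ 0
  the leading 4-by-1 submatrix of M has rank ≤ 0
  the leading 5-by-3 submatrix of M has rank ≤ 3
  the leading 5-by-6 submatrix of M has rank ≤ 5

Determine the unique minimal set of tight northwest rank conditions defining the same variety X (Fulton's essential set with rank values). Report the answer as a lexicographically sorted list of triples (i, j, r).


Recovering R(i,j) via the rank-extension bound from the 17 conditions:

  R[1]: 0 0 0 1 1 1 1
  R[2]: 0 0 1 2 2 2 2
  R[3]: 0 1 2 3 3 3 3
  R[4]: 0 1 2 3 4 4 4
  R[5]: 1 2 3 4 5 5 5
  R[6]: 1 2 3 4 5 6 6
  R[7]: 1 2 3 4 5 6 7

hence w(1..7) = (4, 3, 2, 5, 1, 6, 7).

3 SE-corners of the 7-cell Rothe diagram give Ess(w):

[(1, 3, 0), (2, 2, 0), (4, 1, 0)]


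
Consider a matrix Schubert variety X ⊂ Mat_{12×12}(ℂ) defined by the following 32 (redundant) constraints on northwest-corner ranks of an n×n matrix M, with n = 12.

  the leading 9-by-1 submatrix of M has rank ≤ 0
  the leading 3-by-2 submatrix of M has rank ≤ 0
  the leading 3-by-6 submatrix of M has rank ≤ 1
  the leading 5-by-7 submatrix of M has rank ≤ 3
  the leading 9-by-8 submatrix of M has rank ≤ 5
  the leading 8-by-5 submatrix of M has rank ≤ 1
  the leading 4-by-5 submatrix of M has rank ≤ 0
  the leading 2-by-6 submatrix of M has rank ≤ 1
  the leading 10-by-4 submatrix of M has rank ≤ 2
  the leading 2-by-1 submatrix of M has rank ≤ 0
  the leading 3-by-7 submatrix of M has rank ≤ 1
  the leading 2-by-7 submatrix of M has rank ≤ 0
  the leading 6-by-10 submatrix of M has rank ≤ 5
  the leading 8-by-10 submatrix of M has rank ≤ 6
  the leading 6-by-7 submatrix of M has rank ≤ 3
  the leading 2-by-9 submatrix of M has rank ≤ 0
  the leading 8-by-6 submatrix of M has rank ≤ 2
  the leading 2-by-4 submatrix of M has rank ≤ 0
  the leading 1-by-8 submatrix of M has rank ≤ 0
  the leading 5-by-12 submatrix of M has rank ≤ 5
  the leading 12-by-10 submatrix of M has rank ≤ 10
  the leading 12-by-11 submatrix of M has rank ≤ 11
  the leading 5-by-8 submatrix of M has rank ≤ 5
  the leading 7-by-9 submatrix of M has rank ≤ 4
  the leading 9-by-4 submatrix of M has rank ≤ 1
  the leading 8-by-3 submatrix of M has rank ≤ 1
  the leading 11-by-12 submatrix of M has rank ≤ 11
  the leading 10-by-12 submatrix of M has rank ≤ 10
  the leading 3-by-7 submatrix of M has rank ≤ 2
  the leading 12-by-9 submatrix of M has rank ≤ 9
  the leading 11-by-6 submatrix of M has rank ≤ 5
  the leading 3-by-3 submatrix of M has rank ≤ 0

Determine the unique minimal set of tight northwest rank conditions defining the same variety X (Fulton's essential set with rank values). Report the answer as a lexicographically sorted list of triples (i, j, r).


Recovering R(i,j) via the rank-extension bound from the 32 conditions:

  0, 0, 0, 0, 0, 0, 0, 0, 0, 1, 1, 1
  0, 0, 0, 0, 0, 0, 0, 0, 0, 1, 2, 2
  0, 0, 0, 0, 0, 1, 1, 1, 1, 2, 3, 3
  0, 0, 0, 0, 0, 1, 2, 2, 2, 3, 4, 4
  0, 1, 1, 1, 1, 2, 3, 3, 3, 4, 5, 5
  0, 1, 1, 1, 1, 2, 3, 4, 4, 5, 6, 6
  0, 1, 1, 1, 1, 2, 3, 4, 4, 5, 6, 7
  0, 1, 1, 1, 1, 2, 3, 4, 5, 6, 7, 8
  0, 1, 1, 1, 2, 3, 4, 5, 6, 7, 8, 9
  1, 2, 2, 2, 3, 4, 5, 6, 7, 8, 9, 10
  1, 2, 3, 3, 4, 5, 6, 7, 8, 9, 10, 11
  1, 2, 3, 4, 5, 6, 7, 8, 9, 10, 11, 12

second differences of R give the permutation w = (10, 11, 6, 7, 2, 8, 12, 9, 5, 1, 3, 4).

D(w) has 45 cells with 6 SE-corners; essential set:

[(2, 9, 0), (4, 5, 0), (7, 9, 4), (8, 5, 1), (9, 1, 0), (9, 4, 1)]


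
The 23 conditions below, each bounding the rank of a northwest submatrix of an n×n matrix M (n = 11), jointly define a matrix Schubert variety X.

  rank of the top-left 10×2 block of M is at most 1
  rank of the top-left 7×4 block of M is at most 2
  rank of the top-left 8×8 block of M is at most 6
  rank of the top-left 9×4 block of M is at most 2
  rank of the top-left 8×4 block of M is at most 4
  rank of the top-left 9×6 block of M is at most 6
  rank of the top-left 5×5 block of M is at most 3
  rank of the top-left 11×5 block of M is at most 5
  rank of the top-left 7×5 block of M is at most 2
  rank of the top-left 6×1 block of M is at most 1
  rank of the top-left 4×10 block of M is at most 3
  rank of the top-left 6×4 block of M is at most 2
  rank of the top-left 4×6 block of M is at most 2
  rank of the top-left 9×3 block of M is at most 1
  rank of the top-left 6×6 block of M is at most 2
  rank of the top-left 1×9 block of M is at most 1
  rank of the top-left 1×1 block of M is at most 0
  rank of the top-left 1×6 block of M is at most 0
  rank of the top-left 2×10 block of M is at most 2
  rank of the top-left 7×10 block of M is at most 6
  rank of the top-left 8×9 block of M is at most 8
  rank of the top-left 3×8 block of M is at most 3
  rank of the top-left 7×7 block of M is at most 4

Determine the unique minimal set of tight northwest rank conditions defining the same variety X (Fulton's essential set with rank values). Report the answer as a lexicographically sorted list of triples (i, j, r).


Recovering R(i,j) via the rank-extension bound from the 23 conditions:

  R[1]: 0, 0, 0, 0, 0, 0, 1, 1, 1, 1, 1
  R[2]: 1, 1, 1, 1, 1, 1, 2, 2, 2, 2, 2
  R[3]: 1, 1, 1, 2, 2, 2, 3, 3, 3, 3, 3
  R[4]: 1, 1, 1, 2, 2, 2, 3, 3, 3, 3, 4
  R[5]: 1, 1, 1, 2, 2, 2, 3, 4, 4, 4, 5
  R[6]: 1, 1, 1, 2, 2, 2, 3, 4, 5, 5, 6
  R[7]: 1, 1, 1, 2, 2, 3, 4, 5, 6, 6, 7
  R[8]: 1, 1, 1, 2, 3, 4, 5, 6, 7, 7, 8
  R[9]: 1, 1, 1, 2, 3, 4, 5, 6, 7, 8, 9
  R[10]: 1, 1, 2, 3, 4, 5, 6, 7, 8, 9, 10
  R[11]: 1, 2, 3, 4, 5, 6, 7, 8, 9, 10, 11

so w = (7, 1, 4, 11, 8, 9, 6, 5, 10, 3, 2).

D(w) has 31 cells with 6 SE-corners; essential set:

[(1, 6, 0), (4, 10, 3), (6, 6, 2), (7, 5, 2), (9, 3, 1), (10, 2, 1)]


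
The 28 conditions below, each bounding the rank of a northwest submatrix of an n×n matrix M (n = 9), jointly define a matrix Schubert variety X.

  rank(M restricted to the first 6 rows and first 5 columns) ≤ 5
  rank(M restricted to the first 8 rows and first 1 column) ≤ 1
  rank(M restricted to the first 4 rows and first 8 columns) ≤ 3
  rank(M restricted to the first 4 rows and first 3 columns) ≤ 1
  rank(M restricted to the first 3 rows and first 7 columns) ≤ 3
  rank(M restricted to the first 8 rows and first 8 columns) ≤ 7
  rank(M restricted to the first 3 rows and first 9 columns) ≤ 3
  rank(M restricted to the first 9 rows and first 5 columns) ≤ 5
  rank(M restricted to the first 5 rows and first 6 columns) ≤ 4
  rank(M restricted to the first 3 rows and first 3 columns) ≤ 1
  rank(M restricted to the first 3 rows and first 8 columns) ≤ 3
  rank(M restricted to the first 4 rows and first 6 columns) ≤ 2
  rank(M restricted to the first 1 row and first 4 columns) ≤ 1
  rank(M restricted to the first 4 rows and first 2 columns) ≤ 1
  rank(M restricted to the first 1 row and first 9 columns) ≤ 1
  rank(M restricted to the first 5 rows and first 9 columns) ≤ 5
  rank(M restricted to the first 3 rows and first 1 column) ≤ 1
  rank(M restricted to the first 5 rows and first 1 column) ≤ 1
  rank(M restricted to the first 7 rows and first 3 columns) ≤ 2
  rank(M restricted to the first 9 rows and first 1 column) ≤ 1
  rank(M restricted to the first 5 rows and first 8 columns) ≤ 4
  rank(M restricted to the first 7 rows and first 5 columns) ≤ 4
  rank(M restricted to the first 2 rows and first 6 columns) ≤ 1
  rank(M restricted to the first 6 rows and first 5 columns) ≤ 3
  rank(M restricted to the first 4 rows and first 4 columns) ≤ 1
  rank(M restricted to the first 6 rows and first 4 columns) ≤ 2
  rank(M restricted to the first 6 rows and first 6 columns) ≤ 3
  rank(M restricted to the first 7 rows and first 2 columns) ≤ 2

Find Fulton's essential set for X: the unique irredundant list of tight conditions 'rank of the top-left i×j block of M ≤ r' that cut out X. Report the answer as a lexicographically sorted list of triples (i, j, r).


Recovering R(i,j) via the rank-extension bound from the 28 conditions:

  i=1: 1, 1, 1, 1, 1, 1, 1, 1, 1
  i=2: 1, 1, 1, 1, 1, 1, 2, 2, 2
  i=3: 1, 1, 1, 1, 2, 2, 3, 3, 3
  i=4: 1, 1, 1, 1, 2, 2, 3, 3, 4
  i=5: 1, 2, 2, 2, 3, 3, 4, 4, 5
  i=6: 1, 2, 2, 2, 3, 3, 4, 5, 6
  i=7: 1, 2, 2, 3, 4, 4, 5, 6, 7
  i=8: 1, 2, 3, 4, 5, 5, 6, 7, 8
  i=9: 1, 2, 3, 4, 5, 6, 7, 8, 9

hence w(1..9) = (1, 7, 5, 9, 2, 8, 4, 3, 6).

7 SE-corners of the 17-cell Rothe diagram give Ess(w):

[(2, 6, 1), (4, 4, 1), (4, 6, 2), (4, 8, 3), (6, 4, 2), (6, 6, 3), (7, 3, 2)]


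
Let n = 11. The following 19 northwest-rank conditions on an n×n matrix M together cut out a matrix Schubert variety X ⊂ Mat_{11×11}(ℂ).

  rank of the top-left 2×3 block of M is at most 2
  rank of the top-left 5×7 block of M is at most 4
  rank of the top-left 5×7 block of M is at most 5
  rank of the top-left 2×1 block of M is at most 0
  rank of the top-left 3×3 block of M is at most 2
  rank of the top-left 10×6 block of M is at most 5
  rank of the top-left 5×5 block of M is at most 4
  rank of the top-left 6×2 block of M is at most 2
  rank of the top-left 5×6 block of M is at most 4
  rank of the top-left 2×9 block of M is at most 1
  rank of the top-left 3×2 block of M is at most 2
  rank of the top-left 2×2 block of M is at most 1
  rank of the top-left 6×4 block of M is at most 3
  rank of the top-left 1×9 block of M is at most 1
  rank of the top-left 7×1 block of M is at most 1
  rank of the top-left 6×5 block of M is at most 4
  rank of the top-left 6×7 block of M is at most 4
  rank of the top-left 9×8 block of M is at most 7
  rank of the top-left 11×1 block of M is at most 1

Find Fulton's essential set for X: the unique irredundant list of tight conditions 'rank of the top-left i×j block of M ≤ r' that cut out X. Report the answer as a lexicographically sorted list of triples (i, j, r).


Rank table r_w(11×11) implied by the 19 constraints:

  i=1: 0 1 1 1 1 1 1 1 1 1 1
  i=2: 0 1 1 1 1 1 1 1 1 2 2
  i=3: 1 2 2 2 2 2 2 2 2 3 3
  i=4: 1 2 3 3 3 3 3 3 3 4 4
  i=5: 1 2 3 3 4 4 4 4 4 5 5
  i=6: 1 2 3 3 4 4 4 5 5 6 6
  i=7: 1 2 3 4 5 5 5 6 6 7 7
  i=8: 1 2 3 4 5 5 6 7 7 8 8
  i=9: 1 2 3 4 5 5 6 7 8 9 9
  i=10: 1 2 3 4 5 5 6 7 8 9 10
  i=11: 1 2 3 4 5 6 7 8 9 10 11

the unique w with this rank table is (2, 10, 1, 3, 5, 8, 4, 7, 9, 11, 6).

|D(w)|=16, |Ess(w)|=5:

[(2, 1, 0), (2, 9, 1), (6, 4, 3), (6, 7, 4), (10, 6, 5)]


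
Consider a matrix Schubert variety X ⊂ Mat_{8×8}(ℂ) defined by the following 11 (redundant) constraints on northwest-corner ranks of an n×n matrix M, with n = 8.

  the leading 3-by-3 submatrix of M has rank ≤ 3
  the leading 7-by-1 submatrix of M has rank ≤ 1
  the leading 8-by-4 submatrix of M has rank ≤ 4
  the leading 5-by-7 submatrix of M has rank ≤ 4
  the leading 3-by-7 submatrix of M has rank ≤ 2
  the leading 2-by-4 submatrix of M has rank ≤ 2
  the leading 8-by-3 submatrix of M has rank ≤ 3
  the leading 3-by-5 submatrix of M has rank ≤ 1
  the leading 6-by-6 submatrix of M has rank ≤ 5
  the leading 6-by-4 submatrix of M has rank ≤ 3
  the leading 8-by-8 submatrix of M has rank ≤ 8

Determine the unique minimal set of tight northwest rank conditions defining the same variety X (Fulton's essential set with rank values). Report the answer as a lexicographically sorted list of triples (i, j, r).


Propagating the 11 rank bounds to every northwest block:

  1 1 1 1 1 1 1 1
  1 1 1 1 1 2 2 2
  1 1 1 1 1 2 2 3
  1 2 2 2 2 3 3 4
  1 2 3 3 3 4 4 5
  1 2 3 3 4 5 5 6
  1 2 3 4 5 6 6 7
  1 2 3 4 5 6 7 8

giving w = (1, 6, 8, 2, 3, 5, 4, 7) via Δ²R.

D(w) has 10 cells with 3 SE-corners; essential set:

[(3, 5, 1), (3, 7, 2), (6, 4, 3)]


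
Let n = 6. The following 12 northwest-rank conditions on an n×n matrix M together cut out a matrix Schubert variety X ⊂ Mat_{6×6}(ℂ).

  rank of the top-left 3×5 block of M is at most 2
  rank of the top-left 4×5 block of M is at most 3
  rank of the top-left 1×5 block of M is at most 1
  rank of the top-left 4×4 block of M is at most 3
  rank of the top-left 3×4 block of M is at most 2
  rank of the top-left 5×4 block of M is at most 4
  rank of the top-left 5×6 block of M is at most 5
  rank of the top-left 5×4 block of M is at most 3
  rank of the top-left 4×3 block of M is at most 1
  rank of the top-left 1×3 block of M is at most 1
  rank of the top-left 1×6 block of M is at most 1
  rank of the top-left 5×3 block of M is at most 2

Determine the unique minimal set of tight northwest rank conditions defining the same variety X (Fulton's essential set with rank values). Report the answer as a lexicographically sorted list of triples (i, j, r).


Reconstructing r_w from the 12 given conditions:

  row 1: 1  1  1  1  1  1
  row 2: 1  1  1  2  2  2
  row 3: 1  1  1  2  2  3
  row 4: 1  1  1  2  3  4
  row 5: 1  2  2  3  4  5
  row 6: 1  2  3  4  5  6

reading off 1-entries of Δ²R: w = (1, 4, 6, 5, 2, 3).

|D(w)|=7, |Ess(w)|=2:

[(3, 5, 2), (4, 3, 1)]


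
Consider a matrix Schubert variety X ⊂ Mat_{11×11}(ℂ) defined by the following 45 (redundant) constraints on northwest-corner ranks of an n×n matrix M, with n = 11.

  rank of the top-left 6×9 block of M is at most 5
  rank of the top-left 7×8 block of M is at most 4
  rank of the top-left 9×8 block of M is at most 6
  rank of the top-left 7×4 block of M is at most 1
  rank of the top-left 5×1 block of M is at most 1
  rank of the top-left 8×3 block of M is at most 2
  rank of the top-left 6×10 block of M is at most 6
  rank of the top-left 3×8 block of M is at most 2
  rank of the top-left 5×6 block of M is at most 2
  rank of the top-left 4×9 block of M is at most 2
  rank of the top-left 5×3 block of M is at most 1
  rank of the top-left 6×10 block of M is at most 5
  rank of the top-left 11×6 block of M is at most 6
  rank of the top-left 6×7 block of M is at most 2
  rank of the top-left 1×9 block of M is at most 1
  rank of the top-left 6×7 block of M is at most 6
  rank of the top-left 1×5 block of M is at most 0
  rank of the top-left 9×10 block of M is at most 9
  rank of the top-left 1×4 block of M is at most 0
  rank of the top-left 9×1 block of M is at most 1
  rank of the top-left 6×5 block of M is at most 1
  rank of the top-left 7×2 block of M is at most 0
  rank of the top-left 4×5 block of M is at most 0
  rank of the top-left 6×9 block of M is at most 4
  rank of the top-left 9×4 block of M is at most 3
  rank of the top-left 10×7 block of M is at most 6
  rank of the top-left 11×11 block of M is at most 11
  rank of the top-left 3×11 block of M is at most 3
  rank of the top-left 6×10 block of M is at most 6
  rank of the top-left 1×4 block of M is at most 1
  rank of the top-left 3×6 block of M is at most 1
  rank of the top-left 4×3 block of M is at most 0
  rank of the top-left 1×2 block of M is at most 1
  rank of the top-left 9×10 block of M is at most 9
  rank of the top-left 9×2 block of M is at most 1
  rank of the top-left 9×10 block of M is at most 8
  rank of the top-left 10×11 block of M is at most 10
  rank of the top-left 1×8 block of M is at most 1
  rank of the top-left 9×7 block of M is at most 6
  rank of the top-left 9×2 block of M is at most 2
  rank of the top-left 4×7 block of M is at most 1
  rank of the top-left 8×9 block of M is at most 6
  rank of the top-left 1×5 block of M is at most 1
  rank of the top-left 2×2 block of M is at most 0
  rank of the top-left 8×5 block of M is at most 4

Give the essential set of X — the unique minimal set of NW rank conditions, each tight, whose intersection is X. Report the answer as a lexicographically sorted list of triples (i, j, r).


Computing R[i][j] = min implied NW-rank bound (n=11, 45 conditions):

  R[1]: 0, 0, 0, 0, 0, 1, 1, 1, 1, 1, 1
  R[2]: 0, 0, 0, 0, 0, 1, 1, 2, 2, 2, 2
  R[3]: 0, 0, 0, 0, 0, 1, 1, 2, 2, 3, 3
  R[4]: 0, 0, 0, 0, 0, 1, 1, 2, 2, 3, 4
  R[5]: 0, 0, 1, 1, 1, 2, 2, 3, 3, 4, 5
  R[6]: 0, 0, 1, 1, 1, 2, 2, 3, 4, 5, 6
  R[7]: 0, 0, 1, 1, 2, 3, 3, 4, 5, 6, 7
  R[8]: 1, 1, 2, 2, 3, 4, 4, 5, 6, 7, 8
  R[9]: 1, 1, 2, 3, 4, 5, 5, 6, 7, 8, 9
  R[10]: 1, 2, 3, 4, 5, 6, 6, 7, 8, 9, 10
  R[11]: 1, 2, 3, 4, 5, 6, 7, 8, 9, 10, 11

reading off 1-entries of Δ²R: w = (6, 8, 10, 11, 3, 9, 5, 1, 4, 2, 7).

|D(w)|=36, |Ess(w)|=8:

[(4, 5, 0), (4, 7, 1), (4, 9, 2), (6, 5, 1), (6, 7, 2), (7, 2, 0), (7, 4, 1), (9, 2, 1)]


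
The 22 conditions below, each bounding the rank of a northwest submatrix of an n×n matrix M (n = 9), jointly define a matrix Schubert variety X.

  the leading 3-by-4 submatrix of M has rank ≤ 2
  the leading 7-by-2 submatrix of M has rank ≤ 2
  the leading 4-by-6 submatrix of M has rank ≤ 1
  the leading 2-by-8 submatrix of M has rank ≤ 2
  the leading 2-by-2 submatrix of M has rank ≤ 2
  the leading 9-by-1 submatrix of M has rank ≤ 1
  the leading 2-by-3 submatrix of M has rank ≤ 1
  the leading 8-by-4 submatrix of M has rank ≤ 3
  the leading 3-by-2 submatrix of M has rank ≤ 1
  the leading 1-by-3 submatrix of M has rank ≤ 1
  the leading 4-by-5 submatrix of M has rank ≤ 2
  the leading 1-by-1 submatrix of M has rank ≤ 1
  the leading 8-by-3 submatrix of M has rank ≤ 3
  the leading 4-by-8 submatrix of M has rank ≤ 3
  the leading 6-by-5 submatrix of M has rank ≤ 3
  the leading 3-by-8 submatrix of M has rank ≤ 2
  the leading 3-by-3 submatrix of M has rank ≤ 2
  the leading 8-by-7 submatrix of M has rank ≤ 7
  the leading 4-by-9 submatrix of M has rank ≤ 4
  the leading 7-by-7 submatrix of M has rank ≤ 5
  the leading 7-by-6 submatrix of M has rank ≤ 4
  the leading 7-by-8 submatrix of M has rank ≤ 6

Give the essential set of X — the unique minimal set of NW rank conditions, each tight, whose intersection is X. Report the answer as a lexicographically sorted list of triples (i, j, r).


Propagating the 22 rank bounds to every northwest block:

  R[1]: 1 1 1 1 1 1 1 1 1
  R[2]: 1 1 1 1 1 1 2 2 2
  R[3]: 1 1 1 1 1 1 2 2 3
  R[4]: 1 1 1 1 1 1 2 3 4
  R[5]: 1 2 2 2 2 2 3 4 5
  R[6]: 1 2 3 3 3 3 4 5 6
  R[7]: 1 2 3 3 4 4 5 6 7
  R[8]: 1 2 3 3 4 5 6 7 8
  R[9]: 1 2 3 4 5 6 7 8 9

the unique w with this rank table is (1, 7, 9, 8, 2, 3, 5, 6, 4).

D(w) has 18 cells with 3 SE-corners; essential set:

[(3, 8, 2), (4, 6, 1), (8, 4, 3)]


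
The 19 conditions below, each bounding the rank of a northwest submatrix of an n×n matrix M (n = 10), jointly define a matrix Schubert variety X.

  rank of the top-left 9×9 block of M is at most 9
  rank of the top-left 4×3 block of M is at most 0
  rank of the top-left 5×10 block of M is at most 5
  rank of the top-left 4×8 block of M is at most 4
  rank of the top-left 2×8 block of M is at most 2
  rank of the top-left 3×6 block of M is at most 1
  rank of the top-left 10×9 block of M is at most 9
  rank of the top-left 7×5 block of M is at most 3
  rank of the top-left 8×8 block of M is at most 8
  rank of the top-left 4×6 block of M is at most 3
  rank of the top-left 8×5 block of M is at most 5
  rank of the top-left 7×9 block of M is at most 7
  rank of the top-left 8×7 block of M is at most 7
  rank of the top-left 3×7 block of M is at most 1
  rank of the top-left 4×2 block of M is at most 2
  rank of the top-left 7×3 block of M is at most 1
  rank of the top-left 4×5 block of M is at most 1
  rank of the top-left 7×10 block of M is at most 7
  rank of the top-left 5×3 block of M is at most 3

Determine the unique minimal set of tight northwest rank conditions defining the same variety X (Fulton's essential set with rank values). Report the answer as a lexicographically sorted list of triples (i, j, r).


Reconstructing r_w from the 19 given conditions:

  row 1: 0, 0, 0, 1, 1, 1, 1, 1, 1, 1
  row 2: 0, 0, 0, 1, 1, 1, 1, 2, 2, 2
  row 3: 0, 0, 0, 1, 1, 1, 1, 2, 3, 3
  row 4: 0, 0, 0, 1, 1, 2, 2, 3, 4, 4
  row 5: 1, 1, 1, 2, 2, 3, 3, 4, 5, 5
  row 6: 1, 1, 1, 2, 3, 4, 4, 5, 6, 6
  row 7: 1, 1, 1, 2, 3, 4, 5, 6, 7, 7
  row 8: 1, 2, 2, 3, 4, 5, 6, 7, 8, 8
  row 9: 1, 2, 3, 4, 5, 6, 7, 8, 9, 9
  row 10: 1, 2, 3, 4, 5, 6, 7, 8, 9, 10

hence w(1..10) = (4, 8, 9, 6, 1, 5, 7, 2, 3, 10).

ℓ(w)=23; the 4 essential cells (i,j,r):

[(3, 7, 1), (4, 3, 0), (4, 5, 1), (7, 3, 1)]


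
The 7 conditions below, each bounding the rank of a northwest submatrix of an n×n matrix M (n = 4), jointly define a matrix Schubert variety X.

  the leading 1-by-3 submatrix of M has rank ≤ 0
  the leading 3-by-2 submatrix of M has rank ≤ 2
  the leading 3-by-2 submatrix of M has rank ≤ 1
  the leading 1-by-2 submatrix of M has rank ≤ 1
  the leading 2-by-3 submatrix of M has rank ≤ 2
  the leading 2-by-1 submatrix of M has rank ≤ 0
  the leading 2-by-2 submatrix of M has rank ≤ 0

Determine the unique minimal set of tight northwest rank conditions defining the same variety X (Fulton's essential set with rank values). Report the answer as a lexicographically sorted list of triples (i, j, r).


Propagating the 7 rank bounds to every northwest block:

  i=1: 0 | 0 | 0 | 1
  i=2: 0 | 0 | 1 | 2
  i=3: 1 | 1 | 2 | 3
  i=4: 1 | 2 | 3 | 4

hence w(1..4) = (4, 3, 1, 2).

|D(w)|=5, |Ess(w)|=2:

[(1, 3, 0), (2, 2, 0)]


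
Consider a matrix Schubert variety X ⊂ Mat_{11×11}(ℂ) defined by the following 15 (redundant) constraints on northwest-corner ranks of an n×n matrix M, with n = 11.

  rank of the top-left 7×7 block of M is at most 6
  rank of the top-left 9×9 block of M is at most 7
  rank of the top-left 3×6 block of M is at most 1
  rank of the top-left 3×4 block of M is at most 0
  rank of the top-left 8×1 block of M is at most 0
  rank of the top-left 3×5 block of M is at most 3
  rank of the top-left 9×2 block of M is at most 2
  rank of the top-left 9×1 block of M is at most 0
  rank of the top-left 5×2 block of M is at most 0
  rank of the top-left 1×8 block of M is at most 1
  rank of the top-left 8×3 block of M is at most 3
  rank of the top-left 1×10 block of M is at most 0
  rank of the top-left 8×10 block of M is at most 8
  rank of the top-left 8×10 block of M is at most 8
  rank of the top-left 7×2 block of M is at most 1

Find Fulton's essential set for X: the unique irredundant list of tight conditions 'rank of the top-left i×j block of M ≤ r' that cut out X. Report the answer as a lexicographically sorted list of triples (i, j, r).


Reconstructing r_w from the 15 given conditions:

  row 1: 0  0  0  0  0  0  0  0  0  0  1
  row 2: 0  0  0  0  1  1  1  1  1  1  2
  row 3: 0  0  0  0  1  1  2  2  2  2  3
  row 4: 0  0  1  1  2  2  3  3  3  3  4
  row 5: 0  0  1  2  3  3  4  4  4  4  5
  row 6: 0  1  2  3  4  4  5  5  5  5  6
  row 7: 0  1  2  3  4  5  6  6  6  6  7
  row 8: 0  1  2  3  4  5  6  7  7  7  8
  row 9: 0  1  2  3  4  5  6  7  7  8  9
  row 10: 1  2  3  4  5  6  7  8  8  9  10
  row 11: 1  2  3  4  5  6  7  8  9  10  11

so w = (11, 5, 7, 3, 4, 2, 6, 8, 10, 1, 9).

Fulton essential set (6 of the 28 Rothe cells):

[(1, 10, 0), (3, 4, 0), (3, 6, 1), (5, 2, 0), (9, 1, 0), (9, 9, 7)]


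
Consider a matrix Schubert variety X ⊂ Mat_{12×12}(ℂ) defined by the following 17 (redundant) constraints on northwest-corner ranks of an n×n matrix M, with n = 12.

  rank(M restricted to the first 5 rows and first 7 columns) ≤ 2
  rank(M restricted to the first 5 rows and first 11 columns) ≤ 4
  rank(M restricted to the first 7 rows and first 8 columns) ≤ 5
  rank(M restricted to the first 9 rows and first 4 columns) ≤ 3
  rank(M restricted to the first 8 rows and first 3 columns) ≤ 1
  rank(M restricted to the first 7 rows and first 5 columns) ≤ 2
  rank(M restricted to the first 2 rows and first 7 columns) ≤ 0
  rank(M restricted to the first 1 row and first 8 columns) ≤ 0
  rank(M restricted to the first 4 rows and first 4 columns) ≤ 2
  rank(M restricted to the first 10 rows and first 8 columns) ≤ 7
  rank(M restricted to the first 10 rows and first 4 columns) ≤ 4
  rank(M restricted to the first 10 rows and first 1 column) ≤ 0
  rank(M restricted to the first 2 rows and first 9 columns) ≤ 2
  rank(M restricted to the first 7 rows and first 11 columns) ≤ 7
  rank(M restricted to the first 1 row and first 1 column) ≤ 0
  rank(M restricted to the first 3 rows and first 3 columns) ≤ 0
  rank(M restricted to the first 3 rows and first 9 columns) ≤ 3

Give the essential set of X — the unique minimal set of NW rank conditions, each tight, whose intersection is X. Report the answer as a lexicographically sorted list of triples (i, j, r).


Reconstructing r_w from the 17 given conditions:

  R[1]: 0 0 0 0 0 0 0 0 1 1 1 1
  R[2]: 0 0 0 0 0 0 0 1 2 2 2 2
  R[3]: 0 0 0 1 1 1 1 2 3 3 3 3
  R[4]: 0 1 1 2 2 2 2 3 4 4 4 4
  R[5]: 0 1 1 2 2 2 2 3 4 4 4 5
  R[6]: 0 1 1 2 2 3 3 4 5 5 5 6
  R[7]: 0 1 1 2 2 3 4 5 6 6 6 7
  R[8]: 0 1 1 2 3 4 5 6 7 7 7 8
  R[9]: 0 1 2 3 4 5 6 7 8 8 8 9
  R[10]: 0 1 2 3 4 5 6 7 8 9 9 10
  R[11]: 1 2 3 4 5 6 7 8 9 10 10 11
  R[12]: 1 2 3 4 5 6 7 8 9 10 11 12

so w = (9, 8, 4, 2, 12, 6, 7, 5, 3, 10, 1, 11).

|D(w)|=36, |Ess(w)|=8:

[(1, 8, 0), (2, 7, 0), (3, 3, 0), (5, 7, 2), (5, 11, 4), (7, 5, 2), (8, 3, 1), (10, 1, 0)]


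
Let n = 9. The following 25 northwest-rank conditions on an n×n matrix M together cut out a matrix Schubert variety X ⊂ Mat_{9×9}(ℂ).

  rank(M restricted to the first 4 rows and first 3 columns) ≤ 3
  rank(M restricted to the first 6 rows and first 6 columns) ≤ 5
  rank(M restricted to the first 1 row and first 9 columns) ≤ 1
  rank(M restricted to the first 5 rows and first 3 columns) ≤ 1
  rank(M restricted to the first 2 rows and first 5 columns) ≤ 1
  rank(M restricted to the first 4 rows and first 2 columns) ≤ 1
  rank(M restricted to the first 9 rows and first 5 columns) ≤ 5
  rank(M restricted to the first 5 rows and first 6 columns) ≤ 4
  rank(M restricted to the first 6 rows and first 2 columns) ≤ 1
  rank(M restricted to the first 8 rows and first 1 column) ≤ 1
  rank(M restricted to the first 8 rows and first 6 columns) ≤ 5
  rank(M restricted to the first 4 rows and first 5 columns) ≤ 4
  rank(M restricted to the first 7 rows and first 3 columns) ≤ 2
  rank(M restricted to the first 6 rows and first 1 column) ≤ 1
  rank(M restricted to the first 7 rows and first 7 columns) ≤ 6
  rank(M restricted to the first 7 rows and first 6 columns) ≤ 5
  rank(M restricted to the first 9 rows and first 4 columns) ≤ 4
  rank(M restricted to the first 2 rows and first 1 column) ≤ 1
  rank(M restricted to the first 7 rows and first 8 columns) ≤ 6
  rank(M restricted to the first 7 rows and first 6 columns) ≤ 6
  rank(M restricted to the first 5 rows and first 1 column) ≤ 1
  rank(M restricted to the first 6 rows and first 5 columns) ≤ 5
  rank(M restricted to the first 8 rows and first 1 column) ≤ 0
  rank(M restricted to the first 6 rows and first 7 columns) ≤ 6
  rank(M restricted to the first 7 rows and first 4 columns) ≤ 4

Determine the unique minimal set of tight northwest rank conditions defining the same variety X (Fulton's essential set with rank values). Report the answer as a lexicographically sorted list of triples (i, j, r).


Reconstructing r_w from the 25 given conditions:

  0  1  1  1  1  1  1  1  1
  0  1  1  1  1  2  2  2  2
  0  1  1  2  2  3  3  3  3
  0  1  1  2  3  4  4  4  4
  0  1  1  2  3  4  5  5  5
  0  1  2  3  4  5  6  6  6
  0  1  2  3  4  5  6  6  7
  0  1  2  3  4  5  6  7  8
  1  2  3  4  5  6  7  8  9

so w = (2, 6, 4, 5, 7, 3, 9, 8, 1).

4 SE-corners of the 15-cell Rothe diagram give Ess(w):

[(2, 5, 1), (5, 3, 1), (7, 8, 6), (8, 1, 0)]


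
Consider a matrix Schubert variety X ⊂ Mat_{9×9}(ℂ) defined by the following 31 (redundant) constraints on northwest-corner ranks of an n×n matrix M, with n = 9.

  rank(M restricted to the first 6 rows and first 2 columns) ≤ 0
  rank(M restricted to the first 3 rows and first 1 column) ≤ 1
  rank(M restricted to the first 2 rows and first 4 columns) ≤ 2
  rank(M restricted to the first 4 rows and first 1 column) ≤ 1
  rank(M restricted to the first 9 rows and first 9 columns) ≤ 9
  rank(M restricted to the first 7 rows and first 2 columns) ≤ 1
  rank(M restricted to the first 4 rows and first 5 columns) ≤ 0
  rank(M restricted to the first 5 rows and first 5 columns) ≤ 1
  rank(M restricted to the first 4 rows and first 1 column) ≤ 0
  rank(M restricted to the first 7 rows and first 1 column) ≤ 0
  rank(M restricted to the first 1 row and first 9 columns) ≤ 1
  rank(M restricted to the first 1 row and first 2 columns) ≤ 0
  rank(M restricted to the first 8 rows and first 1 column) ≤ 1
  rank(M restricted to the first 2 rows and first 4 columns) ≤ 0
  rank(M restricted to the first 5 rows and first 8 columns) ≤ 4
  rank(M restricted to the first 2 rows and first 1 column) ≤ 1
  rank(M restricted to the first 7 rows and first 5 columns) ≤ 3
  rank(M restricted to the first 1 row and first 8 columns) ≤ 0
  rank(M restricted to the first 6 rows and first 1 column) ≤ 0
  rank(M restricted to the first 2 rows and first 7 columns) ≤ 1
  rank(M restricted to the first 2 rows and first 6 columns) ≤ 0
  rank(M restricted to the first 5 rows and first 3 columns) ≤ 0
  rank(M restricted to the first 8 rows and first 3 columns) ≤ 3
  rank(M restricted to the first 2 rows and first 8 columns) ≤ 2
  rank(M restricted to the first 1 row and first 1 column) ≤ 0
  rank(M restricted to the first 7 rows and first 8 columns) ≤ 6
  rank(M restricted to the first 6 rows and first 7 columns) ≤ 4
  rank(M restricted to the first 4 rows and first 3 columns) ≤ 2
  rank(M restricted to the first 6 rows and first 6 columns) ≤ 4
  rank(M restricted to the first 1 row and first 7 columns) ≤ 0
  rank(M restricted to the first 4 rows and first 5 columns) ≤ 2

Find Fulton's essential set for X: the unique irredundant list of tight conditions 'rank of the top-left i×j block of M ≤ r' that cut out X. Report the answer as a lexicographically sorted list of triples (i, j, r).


Propagating the 31 rank bounds to every northwest block:

  row 1: 0, 0, 0, 0, 0, 0, 0, 0, 1
  row 2: 0, 0, 0, 0, 0, 0, 1, 1, 2
  row 3: 0, 0, 0, 0, 0, 1, 2, 2, 3
  row 4: 0, 0, 0, 0, 0, 1, 2, 3, 4
  row 5: 0, 0, 0, 1, 1, 2, 3, 4, 5
  row 6: 0, 0, 1, 2, 2, 3, 4, 5, 6
  row 7: 0, 1, 2, 3, 3, 4, 5, 6, 7
  row 8: 1, 2, 3, 4, 4, 5, 6, 7, 8
  row 9: 1, 2, 3, 4, 5, 6, 7, 8, 9

reading off 1-entries of Δ²R: w = (9, 7, 6, 8, 4, 3, 2, 1, 5).

ℓ(w)=30; the 6 essential cells (i,j,r):

[(1, 8, 0), (2, 6, 0), (4, 5, 0), (5, 3, 0), (6, 2, 0), (7, 1, 0)]


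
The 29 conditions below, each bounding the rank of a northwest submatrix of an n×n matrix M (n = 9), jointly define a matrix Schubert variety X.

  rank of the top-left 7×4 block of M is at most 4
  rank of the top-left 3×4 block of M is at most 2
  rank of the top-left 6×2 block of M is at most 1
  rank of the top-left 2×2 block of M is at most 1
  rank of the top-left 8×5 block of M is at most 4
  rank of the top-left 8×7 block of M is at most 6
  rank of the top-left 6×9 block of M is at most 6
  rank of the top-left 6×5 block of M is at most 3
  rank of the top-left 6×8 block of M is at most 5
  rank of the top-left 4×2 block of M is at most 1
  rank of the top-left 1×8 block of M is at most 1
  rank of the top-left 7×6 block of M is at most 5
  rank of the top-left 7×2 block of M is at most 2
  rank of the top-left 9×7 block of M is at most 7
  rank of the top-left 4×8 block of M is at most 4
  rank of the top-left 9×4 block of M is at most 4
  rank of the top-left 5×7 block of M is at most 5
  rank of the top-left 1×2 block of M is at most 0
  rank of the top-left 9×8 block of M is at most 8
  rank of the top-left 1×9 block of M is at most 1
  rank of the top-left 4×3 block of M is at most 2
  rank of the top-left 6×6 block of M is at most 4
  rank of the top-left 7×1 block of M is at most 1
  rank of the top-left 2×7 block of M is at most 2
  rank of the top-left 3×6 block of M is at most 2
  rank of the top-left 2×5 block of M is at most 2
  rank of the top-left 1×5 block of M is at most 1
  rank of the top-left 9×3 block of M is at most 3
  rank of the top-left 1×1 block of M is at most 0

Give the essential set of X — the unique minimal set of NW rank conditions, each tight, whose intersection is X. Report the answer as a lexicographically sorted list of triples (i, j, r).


Recovering R(i,j) via the rank-extension bound from the 29 conditions:

  0 0 1 1 1 1 1 1 1
  1 1 2 2 2 2 2 2 2
  1 1 2 2 2 2 3 3 3
  1 1 2 3 3 3 4 4 4
  1 1 2 3 3 4 5 5 5
  1 1 2 3 3 4 5 5 6
  1 2 3 4 4 5 6 6 7
  1 2 3 4 4 5 6 7 8
  1 2 3 4 5 6 7 8 9

reading off 1-entries of Δ²R: w = (3, 1, 7, 4, 6, 9, 2, 8, 5).

D(w) has 13 cells with 6 SE-corners; essential set:

[(1, 2, 0), (3, 6, 2), (6, 2, 1), (6, 5, 3), (6, 8, 5), (8, 5, 4)]


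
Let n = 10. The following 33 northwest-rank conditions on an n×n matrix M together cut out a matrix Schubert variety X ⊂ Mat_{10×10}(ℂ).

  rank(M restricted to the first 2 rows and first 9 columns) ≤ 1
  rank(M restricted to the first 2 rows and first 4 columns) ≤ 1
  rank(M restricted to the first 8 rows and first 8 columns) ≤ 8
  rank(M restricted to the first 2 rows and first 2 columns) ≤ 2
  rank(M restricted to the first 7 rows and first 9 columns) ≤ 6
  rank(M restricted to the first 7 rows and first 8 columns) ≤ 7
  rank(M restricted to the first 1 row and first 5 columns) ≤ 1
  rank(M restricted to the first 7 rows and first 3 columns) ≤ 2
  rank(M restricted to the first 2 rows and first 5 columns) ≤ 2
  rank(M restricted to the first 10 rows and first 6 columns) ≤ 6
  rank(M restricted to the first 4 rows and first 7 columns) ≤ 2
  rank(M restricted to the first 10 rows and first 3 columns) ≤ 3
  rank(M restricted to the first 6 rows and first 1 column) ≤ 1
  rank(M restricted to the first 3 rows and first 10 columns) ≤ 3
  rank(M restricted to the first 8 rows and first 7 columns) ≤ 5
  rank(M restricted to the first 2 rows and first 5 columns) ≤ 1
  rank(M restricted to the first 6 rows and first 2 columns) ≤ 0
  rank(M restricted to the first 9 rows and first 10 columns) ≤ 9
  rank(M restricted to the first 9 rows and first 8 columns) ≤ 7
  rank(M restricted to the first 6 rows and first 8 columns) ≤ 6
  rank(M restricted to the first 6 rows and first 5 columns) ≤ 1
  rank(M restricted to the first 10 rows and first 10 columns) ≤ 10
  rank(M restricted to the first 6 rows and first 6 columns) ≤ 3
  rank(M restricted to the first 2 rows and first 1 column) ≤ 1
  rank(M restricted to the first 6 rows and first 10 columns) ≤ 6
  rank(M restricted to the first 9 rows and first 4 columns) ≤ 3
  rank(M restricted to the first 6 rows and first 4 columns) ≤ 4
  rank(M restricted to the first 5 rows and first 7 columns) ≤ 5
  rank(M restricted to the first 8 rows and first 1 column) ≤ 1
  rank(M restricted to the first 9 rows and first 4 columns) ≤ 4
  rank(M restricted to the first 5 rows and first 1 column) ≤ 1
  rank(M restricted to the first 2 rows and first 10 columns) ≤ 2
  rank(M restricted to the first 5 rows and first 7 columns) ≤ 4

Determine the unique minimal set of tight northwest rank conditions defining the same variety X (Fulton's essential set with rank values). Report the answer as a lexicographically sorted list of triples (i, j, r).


Recovering R(i,j) via the rank-extension bound from the 33 conditions:

  i=1: 0 | 0 | 1 | 1 | 1 | 1 | 1 | 1 | 1 | 1
  i=2: 0 | 0 | 1 | 1 | 1 | 1 | 1 | 1 | 1 | 2
  i=3: 0 | 0 | 1 | 1 | 1 | 2 | 2 | 2 | 2 | 3
  i=4: 0 | 0 | 1 | 1 | 1 | 2 | 2 | 3 | 3 | 4
  i=5: 0 | 0 | 1 | 1 | 1 | 2 | 3 | 4 | 4 | 5
  i=6: 0 | 0 | 1 | 1 | 1 | 2 | 3 | 4 | 5 | 6
  i=7: 1 | 1 | 2 | 2 | 2 | 3 | 4 | 5 | 6 | 7
  i=8: 1 | 2 | 3 | 3 | 3 | 4 | 5 | 6 | 7 | 8
  i=9: 1 | 2 | 3 | 3 | 4 | 5 | 6 | 7 | 8 | 9
  i=10: 1 | 2 | 3 | 4 | 5 | 6 | 7 | 8 | 9 | 10

the unique w with this rank table is (3, 10, 6, 8, 7, 9, 1, 2, 5, 4).

Rothe diagram D(w) (28 cells), 5 SE-corners (essential conditions):

[(2, 9, 1), (4, 7, 2), (6, 2, 0), (6, 5, 1), (9, 4, 3)]
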